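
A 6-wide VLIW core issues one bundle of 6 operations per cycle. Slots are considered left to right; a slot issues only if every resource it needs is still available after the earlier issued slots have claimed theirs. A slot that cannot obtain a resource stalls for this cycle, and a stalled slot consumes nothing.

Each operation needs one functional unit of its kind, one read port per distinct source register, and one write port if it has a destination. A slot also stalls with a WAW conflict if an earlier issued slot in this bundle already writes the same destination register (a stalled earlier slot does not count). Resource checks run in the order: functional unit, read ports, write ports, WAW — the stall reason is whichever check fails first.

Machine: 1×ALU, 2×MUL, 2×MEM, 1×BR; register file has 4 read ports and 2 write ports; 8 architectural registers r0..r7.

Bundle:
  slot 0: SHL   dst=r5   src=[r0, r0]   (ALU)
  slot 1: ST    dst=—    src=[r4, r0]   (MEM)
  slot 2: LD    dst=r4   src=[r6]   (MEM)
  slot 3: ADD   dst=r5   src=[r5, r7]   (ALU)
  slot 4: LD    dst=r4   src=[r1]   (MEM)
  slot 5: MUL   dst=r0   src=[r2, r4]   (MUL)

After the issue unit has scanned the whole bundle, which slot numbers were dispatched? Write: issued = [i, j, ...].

#0 ALU src=r0,r0 dispatched  <A:0 Mu:2 Ld:2 B:1 rd:3 wr:1>
#1 MEM src=r4,r0 dispatched  <A:0 Mu:2 Ld:1 B:1 rd:1 wr:1>
#2 MEM src=r6 dispatched  <A:0 Mu:2 Ld:0 B:1 rd:0 wr:0>
#3 ALU src=r5,r7 held:FU  <A:0 Mu:2 Ld:0 B:1 rd:0 wr:0>
#4 MEM src=r1 held:FU  <A:0 Mu:2 Ld:0 B:1 rd:0 wr:0>
#5 MUL src=r2,r4 held:RD_PORT  <A:0 Mu:2 Ld:0 B:1 rd:0 wr:0>

issued = [0, 1, 2]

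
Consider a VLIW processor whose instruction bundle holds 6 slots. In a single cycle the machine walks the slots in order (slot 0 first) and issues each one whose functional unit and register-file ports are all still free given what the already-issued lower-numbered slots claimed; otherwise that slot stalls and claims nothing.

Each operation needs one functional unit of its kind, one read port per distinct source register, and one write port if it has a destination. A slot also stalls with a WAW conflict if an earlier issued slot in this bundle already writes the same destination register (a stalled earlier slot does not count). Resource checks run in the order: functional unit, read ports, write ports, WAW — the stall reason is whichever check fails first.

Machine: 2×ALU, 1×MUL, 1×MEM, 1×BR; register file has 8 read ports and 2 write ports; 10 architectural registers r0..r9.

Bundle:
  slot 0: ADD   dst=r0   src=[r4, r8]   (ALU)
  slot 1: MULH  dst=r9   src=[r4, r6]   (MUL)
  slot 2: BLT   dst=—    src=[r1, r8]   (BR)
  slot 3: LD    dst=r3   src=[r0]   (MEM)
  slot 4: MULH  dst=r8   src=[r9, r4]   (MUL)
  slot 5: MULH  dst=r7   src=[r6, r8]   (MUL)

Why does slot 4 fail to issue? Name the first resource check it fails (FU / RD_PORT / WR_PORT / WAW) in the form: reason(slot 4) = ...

reason(slot 4) = FU

(0) want 1×ALU +2rd +1wr — yes → AL1|MU1|ME1|BR1|rd6|wr1
(1) want 1×MUL +2rd +1wr — yes → AL1|MU0|ME1|BR1|rd4|wr0
(2) want 1×BR +2rd +0wr — yes → AL1|MU0|ME1|BR0|rd2|wr0
(3) want 1×MEM +1rd +1wr — WR_PORT → AL1|MU0|ME1|BR0|rd2|wr0
(4) want 1×MUL +2rd +1wr — FU → AL1|MU0|ME1|BR0|rd2|wr0
(5) want 1×MUL +2rd +1wr — FU → AL1|MU0|ME1|BR0|rd2|wr0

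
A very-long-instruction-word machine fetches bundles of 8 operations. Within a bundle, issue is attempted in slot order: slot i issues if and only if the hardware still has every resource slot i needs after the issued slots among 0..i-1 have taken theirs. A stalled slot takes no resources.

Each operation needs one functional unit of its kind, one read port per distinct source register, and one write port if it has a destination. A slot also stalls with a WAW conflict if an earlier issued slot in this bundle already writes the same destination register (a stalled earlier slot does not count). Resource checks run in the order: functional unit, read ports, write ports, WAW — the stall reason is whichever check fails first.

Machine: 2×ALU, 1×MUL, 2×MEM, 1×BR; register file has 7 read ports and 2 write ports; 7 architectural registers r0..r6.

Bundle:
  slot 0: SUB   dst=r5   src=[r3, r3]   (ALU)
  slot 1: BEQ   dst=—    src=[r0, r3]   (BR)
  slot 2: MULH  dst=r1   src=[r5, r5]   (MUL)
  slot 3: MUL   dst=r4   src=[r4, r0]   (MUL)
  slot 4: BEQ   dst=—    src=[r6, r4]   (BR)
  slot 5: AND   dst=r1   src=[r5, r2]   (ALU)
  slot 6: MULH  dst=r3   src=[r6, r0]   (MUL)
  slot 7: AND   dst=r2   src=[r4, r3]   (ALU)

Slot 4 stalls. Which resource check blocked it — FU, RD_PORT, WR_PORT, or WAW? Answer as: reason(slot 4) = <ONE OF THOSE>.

reason(slot 4) = FU

slot 0 (ALU): ISSUE — free A1,Mu1,Ld2,B1 rp6 wp1
slot 1 (BR): ISSUE — free A1,Mu1,Ld2,B0 rp4 wp1
slot 2 (MUL): ISSUE — free A1,Mu0,Ld2,B0 rp3 wp0
slot 3 (MUL): stall FU — free A1,Mu0,Ld2,B0 rp3 wp0
slot 4 (BR): stall FU — free A1,Mu0,Ld2,B0 rp3 wp0
slot 5 (ALU): stall WR_PORT — free A1,Mu0,Ld2,B0 rp3 wp0
slot 6 (MUL): stall FU — free A1,Mu0,Ld2,B0 rp3 wp0
slot 7 (ALU): stall WR_PORT — free A1,Mu0,Ld2,B0 rp3 wp0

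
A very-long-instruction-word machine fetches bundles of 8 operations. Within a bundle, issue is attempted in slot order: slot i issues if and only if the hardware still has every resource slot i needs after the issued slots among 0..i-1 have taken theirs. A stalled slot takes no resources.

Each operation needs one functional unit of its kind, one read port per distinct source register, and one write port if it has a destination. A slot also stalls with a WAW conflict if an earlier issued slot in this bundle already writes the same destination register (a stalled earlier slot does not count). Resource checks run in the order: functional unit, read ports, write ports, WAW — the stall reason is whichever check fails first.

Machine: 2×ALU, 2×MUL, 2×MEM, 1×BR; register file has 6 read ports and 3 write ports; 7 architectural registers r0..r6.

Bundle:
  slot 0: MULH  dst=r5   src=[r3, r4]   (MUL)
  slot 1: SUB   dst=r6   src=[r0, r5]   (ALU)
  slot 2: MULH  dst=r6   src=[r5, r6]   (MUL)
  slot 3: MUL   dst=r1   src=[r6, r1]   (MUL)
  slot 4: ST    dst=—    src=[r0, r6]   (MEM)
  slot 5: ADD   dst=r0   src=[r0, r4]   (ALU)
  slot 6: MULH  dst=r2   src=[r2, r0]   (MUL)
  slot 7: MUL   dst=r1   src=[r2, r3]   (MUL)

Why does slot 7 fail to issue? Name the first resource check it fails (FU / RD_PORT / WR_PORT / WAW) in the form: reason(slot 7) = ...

reason(slot 7) = FU

(0) want 1×MUL +2rd +1wr — yes → AL2|MU1|ME2|BR1|rd4|wr2
(1) want 1×ALU +2rd +1wr — yes → AL1|MU1|ME2|BR1|rd2|wr1
(2) want 1×MUL +2rd +1wr — WAW → AL1|MU1|ME2|BR1|rd2|wr1
(3) want 1×MUL +2rd +1wr — yes → AL1|MU0|ME2|BR1|rd0|wr0
(4) want 1×MEM +2rd +0wr — RD_PORT → AL1|MU0|ME2|BR1|rd0|wr0
(5) want 1×ALU +2rd +1wr — RD_PORT → AL1|MU0|ME2|BR1|rd0|wr0
(6) want 1×MUL +2rd +1wr — FU → AL1|MU0|ME2|BR1|rd0|wr0
(7) want 1×MUL +2rd +1wr — FU → AL1|MU0|ME2|BR1|rd0|wr0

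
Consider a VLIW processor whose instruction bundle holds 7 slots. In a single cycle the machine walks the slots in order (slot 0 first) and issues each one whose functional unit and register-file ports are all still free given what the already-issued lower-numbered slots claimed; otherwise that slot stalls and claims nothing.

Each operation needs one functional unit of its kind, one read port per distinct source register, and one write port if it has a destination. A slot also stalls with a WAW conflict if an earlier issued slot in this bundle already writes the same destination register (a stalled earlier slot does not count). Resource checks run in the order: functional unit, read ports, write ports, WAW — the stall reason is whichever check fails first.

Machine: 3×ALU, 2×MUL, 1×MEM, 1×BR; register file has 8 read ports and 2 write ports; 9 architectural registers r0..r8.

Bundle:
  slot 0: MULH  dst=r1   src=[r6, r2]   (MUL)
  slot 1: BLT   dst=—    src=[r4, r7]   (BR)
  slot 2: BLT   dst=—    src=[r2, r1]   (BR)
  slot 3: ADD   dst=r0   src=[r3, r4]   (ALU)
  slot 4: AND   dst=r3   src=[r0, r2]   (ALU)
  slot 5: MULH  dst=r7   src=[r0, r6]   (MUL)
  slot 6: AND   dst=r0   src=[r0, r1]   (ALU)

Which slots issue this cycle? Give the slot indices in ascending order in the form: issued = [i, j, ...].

(0) want 1×MUL +2rd +1wr — yes → AL3|MU1|ME1|BR1|rd6|wr1
(1) want 1×BR +2rd +0wr — yes → AL3|MU1|ME1|BR0|rd4|wr1
(2) want 1×BR +2rd +0wr — FU → AL3|MU1|ME1|BR0|rd4|wr1
(3) want 1×ALU +2rd +1wr — yes → AL2|MU1|ME1|BR0|rd2|wr0
(4) want 1×ALU +2rd +1wr — WR_PORT → AL2|MU1|ME1|BR0|rd2|wr0
(5) want 1×MUL +2rd +1wr — WR_PORT → AL2|MU1|ME1|BR0|rd2|wr0
(6) want 1×ALU +2rd +1wr — WR_PORT → AL2|MU1|ME1|BR0|rd2|wr0

issued = [0, 1, 3]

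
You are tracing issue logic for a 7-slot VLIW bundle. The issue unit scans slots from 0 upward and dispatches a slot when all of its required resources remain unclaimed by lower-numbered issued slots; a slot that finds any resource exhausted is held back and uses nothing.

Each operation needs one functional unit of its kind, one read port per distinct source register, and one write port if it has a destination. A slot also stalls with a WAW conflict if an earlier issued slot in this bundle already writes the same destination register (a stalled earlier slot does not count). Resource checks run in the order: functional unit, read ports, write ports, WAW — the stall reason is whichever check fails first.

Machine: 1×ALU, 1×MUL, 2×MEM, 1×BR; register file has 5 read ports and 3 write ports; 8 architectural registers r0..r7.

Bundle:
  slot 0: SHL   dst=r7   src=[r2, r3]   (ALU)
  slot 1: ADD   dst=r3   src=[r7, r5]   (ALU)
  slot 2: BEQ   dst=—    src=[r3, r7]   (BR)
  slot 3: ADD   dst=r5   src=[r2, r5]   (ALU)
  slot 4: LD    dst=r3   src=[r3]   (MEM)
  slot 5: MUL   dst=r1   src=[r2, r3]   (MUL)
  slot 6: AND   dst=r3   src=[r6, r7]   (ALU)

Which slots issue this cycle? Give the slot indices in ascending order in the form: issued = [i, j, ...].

slot 0 (ALU): ISSUE — free A0,Mu1,Ld2,B1 rp3 wp2
slot 1 (ALU): stall FU — free A0,Mu1,Ld2,B1 rp3 wp2
slot 2 (BR): ISSUE — free A0,Mu1,Ld2,B0 rp1 wp2
slot 3 (ALU): stall FU — free A0,Mu1,Ld2,B0 rp1 wp2
slot 4 (MEM): ISSUE — free A0,Mu1,Ld1,B0 rp0 wp1
slot 5 (MUL): stall RD_PORT — free A0,Mu1,Ld1,B0 rp0 wp1
slot 6 (ALU): stall FU — free A0,Mu1,Ld1,B0 rp0 wp1

issued = [0, 2, 4]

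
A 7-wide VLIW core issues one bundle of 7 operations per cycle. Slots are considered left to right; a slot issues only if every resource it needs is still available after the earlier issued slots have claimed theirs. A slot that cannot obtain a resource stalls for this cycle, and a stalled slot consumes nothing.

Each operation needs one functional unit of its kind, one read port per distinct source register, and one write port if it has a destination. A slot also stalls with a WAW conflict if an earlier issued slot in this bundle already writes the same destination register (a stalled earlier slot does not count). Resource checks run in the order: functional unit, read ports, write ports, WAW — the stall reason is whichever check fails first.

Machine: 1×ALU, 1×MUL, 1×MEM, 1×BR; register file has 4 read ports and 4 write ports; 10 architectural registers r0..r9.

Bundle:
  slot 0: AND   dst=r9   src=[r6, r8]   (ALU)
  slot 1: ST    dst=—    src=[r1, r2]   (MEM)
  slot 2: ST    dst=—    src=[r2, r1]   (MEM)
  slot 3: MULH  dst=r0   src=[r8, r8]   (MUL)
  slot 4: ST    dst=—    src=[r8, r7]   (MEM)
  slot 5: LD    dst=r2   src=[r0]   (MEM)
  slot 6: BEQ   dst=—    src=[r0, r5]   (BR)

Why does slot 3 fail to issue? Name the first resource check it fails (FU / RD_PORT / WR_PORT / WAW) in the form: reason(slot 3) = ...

slot 0 (ALU): ISSUE — free A0,Mu1,Ld1,B1 rp2 wp3
slot 1 (MEM): ISSUE — free A0,Mu1,Ld0,B1 rp0 wp3
slot 2 (MEM): stall FU — free A0,Mu1,Ld0,B1 rp0 wp3
slot 3 (MUL): stall RD_PORT — free A0,Mu1,Ld0,B1 rp0 wp3
slot 4 (MEM): stall FU — free A0,Mu1,Ld0,B1 rp0 wp3
slot 5 (MEM): stall FU — free A0,Mu1,Ld0,B1 rp0 wp3
slot 6 (BR): stall RD_PORT — free A0,Mu1,Ld0,B1 rp0 wp3

reason(slot 3) = RD_PORT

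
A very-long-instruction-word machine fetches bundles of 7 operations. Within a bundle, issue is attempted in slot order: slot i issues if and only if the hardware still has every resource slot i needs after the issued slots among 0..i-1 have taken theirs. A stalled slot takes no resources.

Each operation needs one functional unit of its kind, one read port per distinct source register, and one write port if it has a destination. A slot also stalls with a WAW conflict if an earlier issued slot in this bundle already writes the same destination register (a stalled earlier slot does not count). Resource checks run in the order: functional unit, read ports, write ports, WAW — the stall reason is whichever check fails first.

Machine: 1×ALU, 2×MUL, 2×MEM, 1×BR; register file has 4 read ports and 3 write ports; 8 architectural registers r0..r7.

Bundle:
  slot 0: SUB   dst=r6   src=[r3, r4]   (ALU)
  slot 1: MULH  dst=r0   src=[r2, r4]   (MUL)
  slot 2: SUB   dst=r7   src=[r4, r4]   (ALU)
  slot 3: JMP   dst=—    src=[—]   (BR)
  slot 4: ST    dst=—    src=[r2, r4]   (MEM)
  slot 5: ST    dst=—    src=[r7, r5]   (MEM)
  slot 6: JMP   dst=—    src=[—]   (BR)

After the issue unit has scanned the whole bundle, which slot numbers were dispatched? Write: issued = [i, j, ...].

(0) want 1×ALU +2rd +1wr — yes → AL0|MU2|ME2|BR1|rd2|wr2
(1) want 1×MUL +2rd +1wr — yes → AL0|MU1|ME2|BR1|rd0|wr1
(2) want 1×ALU +1rd +1wr — FU → AL0|MU1|ME2|BR1|rd0|wr1
(3) want 1×BR +0rd +0wr — yes → AL0|MU1|ME2|BR0|rd0|wr1
(4) want 1×MEM +2rd +0wr — RD_PORT → AL0|MU1|ME2|BR0|rd0|wr1
(5) want 1×MEM +2rd +0wr — RD_PORT → AL0|MU1|ME2|BR0|rd0|wr1
(6) want 1×BR +0rd +0wr — FU → AL0|MU1|ME2|BR0|rd0|wr1

issued = [0, 1, 3]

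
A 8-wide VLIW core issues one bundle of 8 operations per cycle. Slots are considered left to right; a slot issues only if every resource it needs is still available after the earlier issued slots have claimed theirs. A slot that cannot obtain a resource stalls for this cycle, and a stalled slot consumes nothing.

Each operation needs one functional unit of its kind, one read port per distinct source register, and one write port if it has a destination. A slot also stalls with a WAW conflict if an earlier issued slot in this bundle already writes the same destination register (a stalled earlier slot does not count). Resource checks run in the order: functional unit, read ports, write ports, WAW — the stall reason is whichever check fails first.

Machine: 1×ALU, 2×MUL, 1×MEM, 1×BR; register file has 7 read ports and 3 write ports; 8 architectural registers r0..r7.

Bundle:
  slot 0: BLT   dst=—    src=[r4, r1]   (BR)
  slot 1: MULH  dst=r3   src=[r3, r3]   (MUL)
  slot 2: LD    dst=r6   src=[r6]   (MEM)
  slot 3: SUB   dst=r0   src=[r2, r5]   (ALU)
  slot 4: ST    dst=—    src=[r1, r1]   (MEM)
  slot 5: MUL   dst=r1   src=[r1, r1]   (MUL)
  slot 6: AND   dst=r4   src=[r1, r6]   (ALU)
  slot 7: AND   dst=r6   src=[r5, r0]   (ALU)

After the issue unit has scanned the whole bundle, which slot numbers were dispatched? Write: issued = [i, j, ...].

issued = [0, 1, 2, 3]

  0. BR ⇒ go  {1A/2Mu/1Ld/0B | 5r 3w}
  1. MUL→r3 ⇒ go  {1A/1Mu/1Ld/0B | 4r 2w}
  2. MEM→r6 ⇒ go  {1A/1Mu/0Ld/0B | 3r 1w}
  3. ALU→r0 ⇒ go  {0A/1Mu/0Ld/0B | 1r 0w}
  4. MEM ⇒ no(FU)  {0A/1Mu/0Ld/0B | 1r 0w}
  5. MUL→r1 ⇒ no(WR_PORT)  {0A/1Mu/0Ld/0B | 1r 0w}
  6. ALU→r4 ⇒ no(FU)  {0A/1Mu/0Ld/0B | 1r 0w}
  7. ALU→r6 ⇒ no(FU)  {0A/1Mu/0Ld/0B | 1r 0w}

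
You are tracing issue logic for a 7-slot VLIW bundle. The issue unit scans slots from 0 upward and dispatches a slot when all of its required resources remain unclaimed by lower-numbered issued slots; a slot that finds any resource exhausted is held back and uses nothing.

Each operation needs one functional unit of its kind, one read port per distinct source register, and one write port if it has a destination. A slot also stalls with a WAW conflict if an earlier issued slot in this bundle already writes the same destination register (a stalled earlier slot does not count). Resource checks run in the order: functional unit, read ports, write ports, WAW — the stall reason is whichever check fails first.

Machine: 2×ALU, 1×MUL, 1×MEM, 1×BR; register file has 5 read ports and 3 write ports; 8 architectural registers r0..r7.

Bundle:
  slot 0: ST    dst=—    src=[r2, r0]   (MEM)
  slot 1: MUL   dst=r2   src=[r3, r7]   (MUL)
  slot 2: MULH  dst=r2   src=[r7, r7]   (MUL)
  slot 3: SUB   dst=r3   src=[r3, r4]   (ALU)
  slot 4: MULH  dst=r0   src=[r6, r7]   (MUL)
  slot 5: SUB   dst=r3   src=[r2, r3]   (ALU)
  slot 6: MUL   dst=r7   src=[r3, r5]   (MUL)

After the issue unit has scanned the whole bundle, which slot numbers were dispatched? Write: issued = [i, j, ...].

issued = [0, 1]

slot 0 (MEM): ISSUE — free A2,Mu1,Ld0,B1 rp3 wp3
slot 1 (MUL): ISSUE — free A2,Mu0,Ld0,B1 rp1 wp2
slot 2 (MUL): stall FU — free A2,Mu0,Ld0,B1 rp1 wp2
slot 3 (ALU): stall RD_PORT — free A2,Mu0,Ld0,B1 rp1 wp2
slot 4 (MUL): stall FU — free A2,Mu0,Ld0,B1 rp1 wp2
slot 5 (ALU): stall RD_PORT — free A2,Mu0,Ld0,B1 rp1 wp2
slot 6 (MUL): stall FU — free A2,Mu0,Ld0,B1 rp1 wp2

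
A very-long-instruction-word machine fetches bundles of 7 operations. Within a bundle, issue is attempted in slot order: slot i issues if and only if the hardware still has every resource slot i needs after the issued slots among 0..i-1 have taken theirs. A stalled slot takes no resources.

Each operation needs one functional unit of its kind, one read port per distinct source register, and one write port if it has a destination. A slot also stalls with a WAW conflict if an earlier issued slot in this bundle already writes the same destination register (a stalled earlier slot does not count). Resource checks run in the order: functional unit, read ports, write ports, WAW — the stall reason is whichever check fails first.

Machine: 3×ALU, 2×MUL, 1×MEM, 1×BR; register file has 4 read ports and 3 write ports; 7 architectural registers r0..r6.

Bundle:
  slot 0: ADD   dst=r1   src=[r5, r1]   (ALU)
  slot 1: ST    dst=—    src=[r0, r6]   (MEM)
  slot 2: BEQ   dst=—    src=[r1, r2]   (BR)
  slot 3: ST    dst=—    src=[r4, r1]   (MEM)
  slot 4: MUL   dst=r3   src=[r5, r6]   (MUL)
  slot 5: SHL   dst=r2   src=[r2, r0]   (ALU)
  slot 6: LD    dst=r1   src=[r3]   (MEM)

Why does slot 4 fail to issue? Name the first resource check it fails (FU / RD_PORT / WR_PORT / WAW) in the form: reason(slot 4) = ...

[0] ALU needs rd=2 wr=1: ok; after: ALU=2 MUL=2 MEM=1 BR=1, R=2, W=2
[1] MEM needs rd=2 wr=0: ok; after: ALU=2 MUL=2 MEM=0 BR=1, R=0, W=2
[2] BR needs rd=2 wr=0: RD_PORT; after: ALU=2 MUL=2 MEM=0 BR=1, R=0, W=2
[3] MEM needs rd=2 wr=0: FU; after: ALU=2 MUL=2 MEM=0 BR=1, R=0, W=2
[4] MUL needs rd=2 wr=1: RD_PORT; after: ALU=2 MUL=2 MEM=0 BR=1, R=0, W=2
[5] ALU needs rd=2 wr=1: RD_PORT; after: ALU=2 MUL=2 MEM=0 BR=1, R=0, W=2
[6] MEM needs rd=1 wr=1: FU; after: ALU=2 MUL=2 MEM=0 BR=1, R=0, W=2

reason(slot 4) = RD_PORT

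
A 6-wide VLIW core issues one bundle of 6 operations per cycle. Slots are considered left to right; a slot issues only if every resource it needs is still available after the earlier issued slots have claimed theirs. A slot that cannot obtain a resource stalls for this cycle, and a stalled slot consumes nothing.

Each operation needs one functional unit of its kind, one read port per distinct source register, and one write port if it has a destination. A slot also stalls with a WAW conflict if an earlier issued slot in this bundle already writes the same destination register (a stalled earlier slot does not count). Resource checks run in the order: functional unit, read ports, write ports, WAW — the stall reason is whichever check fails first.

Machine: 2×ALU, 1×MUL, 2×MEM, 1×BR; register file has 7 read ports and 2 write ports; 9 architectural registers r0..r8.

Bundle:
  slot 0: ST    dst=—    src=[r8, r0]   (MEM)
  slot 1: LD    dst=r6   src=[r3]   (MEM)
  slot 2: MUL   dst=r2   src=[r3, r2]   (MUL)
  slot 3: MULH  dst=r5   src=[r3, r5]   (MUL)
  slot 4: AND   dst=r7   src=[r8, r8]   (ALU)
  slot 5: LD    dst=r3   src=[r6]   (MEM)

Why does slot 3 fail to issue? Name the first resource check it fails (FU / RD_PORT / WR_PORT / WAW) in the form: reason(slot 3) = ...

reason(slot 3) = FU

[0] MEM needs rd=2 wr=0: ok; after: ALU=2 MUL=1 MEM=1 BR=1, R=5, W=2
[1] MEM needs rd=1 wr=1: ok; after: ALU=2 MUL=1 MEM=0 BR=1, R=4, W=1
[2] MUL needs rd=2 wr=1: ok; after: ALU=2 MUL=0 MEM=0 BR=1, R=2, W=0
[3] MUL needs rd=2 wr=1: FU; after: ALU=2 MUL=0 MEM=0 BR=1, R=2, W=0
[4] ALU needs rd=1 wr=1: WR_PORT; after: ALU=2 MUL=0 MEM=0 BR=1, R=2, W=0
[5] MEM needs rd=1 wr=1: FU; after: ALU=2 MUL=0 MEM=0 BR=1, R=2, W=0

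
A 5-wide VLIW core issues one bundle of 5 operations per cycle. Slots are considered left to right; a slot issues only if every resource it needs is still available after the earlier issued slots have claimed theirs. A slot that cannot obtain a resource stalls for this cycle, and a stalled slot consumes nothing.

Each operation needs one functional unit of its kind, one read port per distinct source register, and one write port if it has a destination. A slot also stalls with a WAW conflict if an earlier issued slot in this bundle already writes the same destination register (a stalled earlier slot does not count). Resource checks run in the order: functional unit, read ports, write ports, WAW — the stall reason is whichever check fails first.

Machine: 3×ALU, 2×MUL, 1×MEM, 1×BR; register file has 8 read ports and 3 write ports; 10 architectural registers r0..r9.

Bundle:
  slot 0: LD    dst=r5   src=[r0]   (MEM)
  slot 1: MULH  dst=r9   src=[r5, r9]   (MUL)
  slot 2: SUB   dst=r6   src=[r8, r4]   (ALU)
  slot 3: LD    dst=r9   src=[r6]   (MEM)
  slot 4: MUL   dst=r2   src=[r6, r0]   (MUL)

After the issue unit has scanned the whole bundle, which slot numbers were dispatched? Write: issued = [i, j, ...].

[0] MEM needs rd=1 wr=1: ok; after: ALU=3 MUL=2 MEM=0 BR=1, R=7, W=2
[1] MUL needs rd=2 wr=1: ok; after: ALU=3 MUL=1 MEM=0 BR=1, R=5, W=1
[2] ALU needs rd=2 wr=1: ok; after: ALU=2 MUL=1 MEM=0 BR=1, R=3, W=0
[3] MEM needs rd=1 wr=1: FU; after: ALU=2 MUL=1 MEM=0 BR=1, R=3, W=0
[4] MUL needs rd=2 wr=1: WR_PORT; after: ALU=2 MUL=1 MEM=0 BR=1, R=3, W=0

issued = [0, 1, 2]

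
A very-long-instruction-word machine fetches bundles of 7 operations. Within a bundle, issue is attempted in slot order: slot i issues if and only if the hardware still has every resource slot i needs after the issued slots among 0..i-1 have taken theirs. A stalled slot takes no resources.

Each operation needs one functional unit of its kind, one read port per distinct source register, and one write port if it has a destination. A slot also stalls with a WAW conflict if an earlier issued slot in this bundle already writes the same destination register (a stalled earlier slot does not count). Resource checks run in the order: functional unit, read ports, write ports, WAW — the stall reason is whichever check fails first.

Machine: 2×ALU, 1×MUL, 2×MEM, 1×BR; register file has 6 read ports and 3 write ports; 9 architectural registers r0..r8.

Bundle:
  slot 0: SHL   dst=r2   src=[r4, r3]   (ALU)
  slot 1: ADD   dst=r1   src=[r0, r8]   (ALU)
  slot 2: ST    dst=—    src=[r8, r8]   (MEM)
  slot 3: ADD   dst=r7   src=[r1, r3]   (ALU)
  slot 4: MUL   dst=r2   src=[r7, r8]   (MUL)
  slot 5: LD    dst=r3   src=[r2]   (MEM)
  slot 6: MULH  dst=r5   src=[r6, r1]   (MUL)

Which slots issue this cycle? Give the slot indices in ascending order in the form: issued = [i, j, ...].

(0) want 1×ALU +2rd +1wr — yes → AL1|MU1|ME2|BR1|rd4|wr2
(1) want 1×ALU +2rd +1wr — yes → AL0|MU1|ME2|BR1|rd2|wr1
(2) want 1×MEM +1rd +0wr — yes → AL0|MU1|ME1|BR1|rd1|wr1
(3) want 1×ALU +2rd +1wr — FU → AL0|MU1|ME1|BR1|rd1|wr1
(4) want 1×MUL +2rd +1wr — RD_PORT → AL0|MU1|ME1|BR1|rd1|wr1
(5) want 1×MEM +1rd +1wr — yes → AL0|MU1|ME0|BR1|rd0|wr0
(6) want 1×MUL +2rd +1wr — RD_PORT → AL0|MU1|ME0|BR1|rd0|wr0

issued = [0, 1, 2, 5]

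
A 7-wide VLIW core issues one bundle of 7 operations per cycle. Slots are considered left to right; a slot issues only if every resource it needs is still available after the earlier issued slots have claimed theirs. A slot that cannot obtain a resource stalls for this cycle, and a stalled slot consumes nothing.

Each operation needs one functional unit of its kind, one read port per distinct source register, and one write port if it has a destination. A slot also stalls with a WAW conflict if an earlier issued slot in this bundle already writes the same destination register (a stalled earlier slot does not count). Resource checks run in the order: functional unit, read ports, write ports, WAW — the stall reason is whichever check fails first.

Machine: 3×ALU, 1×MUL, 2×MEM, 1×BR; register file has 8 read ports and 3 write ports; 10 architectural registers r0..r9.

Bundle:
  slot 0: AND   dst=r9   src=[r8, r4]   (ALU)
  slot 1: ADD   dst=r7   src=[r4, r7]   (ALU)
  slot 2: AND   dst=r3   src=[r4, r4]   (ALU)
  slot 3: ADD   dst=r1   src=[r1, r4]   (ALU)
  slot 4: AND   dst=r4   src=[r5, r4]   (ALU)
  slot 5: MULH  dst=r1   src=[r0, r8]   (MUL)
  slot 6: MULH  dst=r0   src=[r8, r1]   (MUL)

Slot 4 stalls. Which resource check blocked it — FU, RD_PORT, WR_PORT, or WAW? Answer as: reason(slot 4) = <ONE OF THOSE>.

reason(slot 4) = FU

[0] ALU needs rd=2 wr=1: ok; after: ALU=2 MUL=1 MEM=2 BR=1, R=6, W=2
[1] ALU needs rd=2 wr=1: ok; after: ALU=1 MUL=1 MEM=2 BR=1, R=4, W=1
[2] ALU needs rd=1 wr=1: ok; after: ALU=0 MUL=1 MEM=2 BR=1, R=3, W=0
[3] ALU needs rd=2 wr=1: FU; after: ALU=0 MUL=1 MEM=2 BR=1, R=3, W=0
[4] ALU needs rd=2 wr=1: FU; after: ALU=0 MUL=1 MEM=2 BR=1, R=3, W=0
[5] MUL needs rd=2 wr=1: WR_PORT; after: ALU=0 MUL=1 MEM=2 BR=1, R=3, W=0
[6] MUL needs rd=2 wr=1: WR_PORT; after: ALU=0 MUL=1 MEM=2 BR=1, R=3, W=0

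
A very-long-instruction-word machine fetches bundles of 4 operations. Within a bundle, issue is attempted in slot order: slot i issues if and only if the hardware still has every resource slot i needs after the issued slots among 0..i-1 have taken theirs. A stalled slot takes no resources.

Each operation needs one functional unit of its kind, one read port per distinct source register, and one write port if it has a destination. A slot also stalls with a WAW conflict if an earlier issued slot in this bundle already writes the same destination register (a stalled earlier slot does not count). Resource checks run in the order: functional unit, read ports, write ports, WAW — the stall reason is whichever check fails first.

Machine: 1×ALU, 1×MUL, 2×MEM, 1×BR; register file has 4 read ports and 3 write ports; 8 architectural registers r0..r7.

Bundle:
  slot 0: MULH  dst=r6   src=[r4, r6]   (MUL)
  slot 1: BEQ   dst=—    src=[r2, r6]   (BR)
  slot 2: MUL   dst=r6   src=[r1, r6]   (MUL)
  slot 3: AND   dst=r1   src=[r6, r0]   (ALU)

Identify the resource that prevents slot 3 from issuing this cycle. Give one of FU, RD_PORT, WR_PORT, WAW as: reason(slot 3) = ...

reason(slot 3) = RD_PORT

  0. MUL→r6 ⇒ go  {1A/0Mu/2Ld/1B | 2r 2w}
  1. BR ⇒ go  {1A/0Mu/2Ld/0B | 0r 2w}
  2. MUL→r6 ⇒ no(FU)  {1A/0Mu/2Ld/0B | 0r 2w}
  3. ALU→r1 ⇒ no(RD_PORT)  {1A/0Mu/2Ld/0B | 0r 2w}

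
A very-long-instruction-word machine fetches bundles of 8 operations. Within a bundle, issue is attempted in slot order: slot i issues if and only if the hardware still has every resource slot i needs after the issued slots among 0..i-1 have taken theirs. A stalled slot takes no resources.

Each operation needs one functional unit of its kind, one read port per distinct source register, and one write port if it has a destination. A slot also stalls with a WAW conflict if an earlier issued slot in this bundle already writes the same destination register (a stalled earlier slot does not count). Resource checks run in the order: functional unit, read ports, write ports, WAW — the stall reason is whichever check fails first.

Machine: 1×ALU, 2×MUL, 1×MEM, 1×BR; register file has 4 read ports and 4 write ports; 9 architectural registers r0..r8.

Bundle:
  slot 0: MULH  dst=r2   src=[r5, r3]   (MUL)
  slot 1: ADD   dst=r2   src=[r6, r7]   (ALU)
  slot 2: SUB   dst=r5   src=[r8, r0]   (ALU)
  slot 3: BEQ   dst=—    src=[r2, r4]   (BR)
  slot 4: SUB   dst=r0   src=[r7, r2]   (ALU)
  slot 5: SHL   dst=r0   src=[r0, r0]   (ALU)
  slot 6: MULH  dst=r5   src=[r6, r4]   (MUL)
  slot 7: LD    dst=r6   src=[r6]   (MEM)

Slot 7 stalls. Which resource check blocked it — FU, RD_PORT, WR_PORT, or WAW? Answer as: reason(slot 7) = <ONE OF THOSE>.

(0) want 1×MUL +2rd +1wr — yes → AL1|MU1|ME1|BR1|rd2|wr3
(1) want 1×ALU +2rd +1wr — WAW → AL1|MU1|ME1|BR1|rd2|wr3
(2) want 1×ALU +2rd +1wr — yes → AL0|MU1|ME1|BR1|rd0|wr2
(3) want 1×BR +2rd +0wr — RD_PORT → AL0|MU1|ME1|BR1|rd0|wr2
(4) want 1×ALU +2rd +1wr — FU → AL0|MU1|ME1|BR1|rd0|wr2
(5) want 1×ALU +1rd +1wr — FU → AL0|MU1|ME1|BR1|rd0|wr2
(6) want 1×MUL +2rd +1wr — RD_PORT → AL0|MU1|ME1|BR1|rd0|wr2
(7) want 1×MEM +1rd +1wr — RD_PORT → AL0|MU1|ME1|BR1|rd0|wr2

reason(slot 7) = RD_PORT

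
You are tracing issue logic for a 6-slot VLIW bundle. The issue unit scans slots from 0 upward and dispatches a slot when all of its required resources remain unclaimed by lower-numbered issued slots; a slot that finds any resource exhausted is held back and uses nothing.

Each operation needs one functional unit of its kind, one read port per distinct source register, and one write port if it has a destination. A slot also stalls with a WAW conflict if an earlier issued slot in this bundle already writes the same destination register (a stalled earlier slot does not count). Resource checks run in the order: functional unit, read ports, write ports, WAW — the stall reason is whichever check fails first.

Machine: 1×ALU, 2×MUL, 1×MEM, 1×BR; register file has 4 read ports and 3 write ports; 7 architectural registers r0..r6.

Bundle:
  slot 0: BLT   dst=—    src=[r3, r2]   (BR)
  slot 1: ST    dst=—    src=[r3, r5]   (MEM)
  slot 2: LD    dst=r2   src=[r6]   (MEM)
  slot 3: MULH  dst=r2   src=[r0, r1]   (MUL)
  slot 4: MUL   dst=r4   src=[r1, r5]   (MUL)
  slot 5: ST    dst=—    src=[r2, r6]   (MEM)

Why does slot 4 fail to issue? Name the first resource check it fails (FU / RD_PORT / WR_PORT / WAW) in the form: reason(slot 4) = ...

reason(slot 4) = RD_PORT

slot 0 (BR): ISSUE — free A1,Mu2,Ld1,B0 rp2 wp3
slot 1 (MEM): ISSUE — free A1,Mu2,Ld0,B0 rp0 wp3
slot 2 (MEM): stall FU — free A1,Mu2,Ld0,B0 rp0 wp3
slot 3 (MUL): stall RD_PORT — free A1,Mu2,Ld0,B0 rp0 wp3
slot 4 (MUL): stall RD_PORT — free A1,Mu2,Ld0,B0 rp0 wp3
slot 5 (MEM): stall FU — free A1,Mu2,Ld0,B0 rp0 wp3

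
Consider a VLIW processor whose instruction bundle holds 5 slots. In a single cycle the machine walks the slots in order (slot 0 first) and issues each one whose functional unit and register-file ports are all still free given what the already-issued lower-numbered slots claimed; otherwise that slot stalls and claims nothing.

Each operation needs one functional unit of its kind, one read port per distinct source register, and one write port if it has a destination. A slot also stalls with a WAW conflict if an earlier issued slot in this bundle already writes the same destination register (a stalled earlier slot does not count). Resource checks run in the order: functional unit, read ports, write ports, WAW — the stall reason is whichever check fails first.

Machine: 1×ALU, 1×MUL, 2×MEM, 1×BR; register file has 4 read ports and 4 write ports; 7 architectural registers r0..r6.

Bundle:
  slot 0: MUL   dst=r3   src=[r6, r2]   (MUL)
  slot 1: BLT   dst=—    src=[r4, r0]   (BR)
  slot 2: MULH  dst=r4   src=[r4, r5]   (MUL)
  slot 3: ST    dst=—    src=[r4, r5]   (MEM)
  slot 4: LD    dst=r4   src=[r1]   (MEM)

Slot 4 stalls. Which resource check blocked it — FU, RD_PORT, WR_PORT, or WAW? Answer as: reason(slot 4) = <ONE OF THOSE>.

  0. MUL→r3 ⇒ go  {1A/0Mu/2Ld/1B | 2r 3w}
  1. BR ⇒ go  {1A/0Mu/2Ld/0B | 0r 3w}
  2. MUL→r4 ⇒ no(FU)  {1A/0Mu/2Ld/0B | 0r 3w}
  3. MEM ⇒ no(RD_PORT)  {1A/0Mu/2Ld/0B | 0r 3w}
  4. MEM→r4 ⇒ no(RD_PORT)  {1A/0Mu/2Ld/0B | 0r 3w}

reason(slot 4) = RD_PORT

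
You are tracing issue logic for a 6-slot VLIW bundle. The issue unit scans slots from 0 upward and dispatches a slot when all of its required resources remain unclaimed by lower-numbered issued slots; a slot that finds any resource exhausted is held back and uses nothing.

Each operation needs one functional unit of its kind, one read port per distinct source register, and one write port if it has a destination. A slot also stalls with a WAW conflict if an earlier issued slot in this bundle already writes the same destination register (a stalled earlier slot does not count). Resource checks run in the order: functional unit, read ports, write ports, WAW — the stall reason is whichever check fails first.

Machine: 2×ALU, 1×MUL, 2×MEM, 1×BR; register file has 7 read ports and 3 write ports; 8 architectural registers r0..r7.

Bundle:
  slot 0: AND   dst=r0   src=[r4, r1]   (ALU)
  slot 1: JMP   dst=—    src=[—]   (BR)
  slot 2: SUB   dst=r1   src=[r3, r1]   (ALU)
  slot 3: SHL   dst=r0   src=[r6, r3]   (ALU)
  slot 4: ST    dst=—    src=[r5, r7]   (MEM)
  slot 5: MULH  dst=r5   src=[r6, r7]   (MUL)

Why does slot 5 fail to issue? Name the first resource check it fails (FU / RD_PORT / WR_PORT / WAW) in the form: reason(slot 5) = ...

reason(slot 5) = RD_PORT

slot 0 (ALU): ISSUE — free A1,Mu1,Ld2,B1 rp5 wp2
slot 1 (BR): ISSUE — free A1,Mu1,Ld2,B0 rp5 wp2
slot 2 (ALU): ISSUE — free A0,Mu1,Ld2,B0 rp3 wp1
slot 3 (ALU): stall FU — free A0,Mu1,Ld2,B0 rp3 wp1
slot 4 (MEM): ISSUE — free A0,Mu1,Ld1,B0 rp1 wp1
slot 5 (MUL): stall RD_PORT — free A0,Mu1,Ld1,B0 rp1 wp1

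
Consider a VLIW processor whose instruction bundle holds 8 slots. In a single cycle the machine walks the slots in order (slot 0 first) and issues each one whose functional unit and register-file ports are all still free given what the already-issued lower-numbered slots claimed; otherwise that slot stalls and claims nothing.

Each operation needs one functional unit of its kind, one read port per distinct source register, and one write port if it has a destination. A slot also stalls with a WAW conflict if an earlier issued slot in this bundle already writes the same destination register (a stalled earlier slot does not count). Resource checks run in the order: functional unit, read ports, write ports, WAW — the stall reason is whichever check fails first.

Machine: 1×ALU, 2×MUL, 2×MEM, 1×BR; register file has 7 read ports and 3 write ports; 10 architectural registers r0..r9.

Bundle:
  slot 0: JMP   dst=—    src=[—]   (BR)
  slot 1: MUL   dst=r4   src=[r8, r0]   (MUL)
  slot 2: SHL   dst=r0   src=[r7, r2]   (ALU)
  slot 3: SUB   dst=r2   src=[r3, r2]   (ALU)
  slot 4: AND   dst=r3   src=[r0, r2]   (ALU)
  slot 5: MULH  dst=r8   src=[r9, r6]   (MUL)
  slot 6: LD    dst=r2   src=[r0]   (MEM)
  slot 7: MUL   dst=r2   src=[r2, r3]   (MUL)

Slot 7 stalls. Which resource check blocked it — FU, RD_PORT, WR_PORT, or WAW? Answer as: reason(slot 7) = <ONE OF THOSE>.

reason(slot 7) = FU

  0. BR ⇒ go  {1A/2Mu/2Ld/0B | 7r 3w}
  1. MUL→r4 ⇒ go  {1A/1Mu/2Ld/0B | 5r 2w}
  2. ALU→r0 ⇒ go  {0A/1Mu/2Ld/0B | 3r 1w}
  3. ALU→r2 ⇒ no(FU)  {0A/1Mu/2Ld/0B | 3r 1w}
  4. ALU→r3 ⇒ no(FU)  {0A/1Mu/2Ld/0B | 3r 1w}
  5. MUL→r8 ⇒ go  {0A/0Mu/2Ld/0B | 1r 0w}
  6. MEM→r2 ⇒ no(WR_PORT)  {0A/0Mu/2Ld/0B | 1r 0w}
  7. MUL→r2 ⇒ no(FU)  {0A/0Mu/2Ld/0B | 1r 0w}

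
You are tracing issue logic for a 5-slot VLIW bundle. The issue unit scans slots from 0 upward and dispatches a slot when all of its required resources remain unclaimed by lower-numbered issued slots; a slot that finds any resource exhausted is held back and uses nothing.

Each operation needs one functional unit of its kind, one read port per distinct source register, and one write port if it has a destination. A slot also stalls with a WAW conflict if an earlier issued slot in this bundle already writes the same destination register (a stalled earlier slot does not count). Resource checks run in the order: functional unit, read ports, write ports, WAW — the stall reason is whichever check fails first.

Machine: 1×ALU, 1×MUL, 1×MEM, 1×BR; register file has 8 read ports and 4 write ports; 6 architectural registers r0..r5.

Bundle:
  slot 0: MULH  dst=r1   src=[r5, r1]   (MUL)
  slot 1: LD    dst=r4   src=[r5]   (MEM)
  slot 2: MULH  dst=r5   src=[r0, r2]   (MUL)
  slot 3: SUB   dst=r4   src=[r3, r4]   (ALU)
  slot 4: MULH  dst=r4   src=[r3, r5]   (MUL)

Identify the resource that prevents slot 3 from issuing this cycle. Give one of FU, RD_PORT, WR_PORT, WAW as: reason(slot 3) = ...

reason(slot 3) = WAW

slot 0 (MUL): ISSUE — free A1,Mu0,Ld1,B1 rp6 wp3
slot 1 (MEM): ISSUE — free A1,Mu0,Ld0,B1 rp5 wp2
slot 2 (MUL): stall FU — free A1,Mu0,Ld0,B1 rp5 wp2
slot 3 (ALU): stall WAW — free A1,Mu0,Ld0,B1 rp5 wp2
slot 4 (MUL): stall FU — free A1,Mu0,Ld0,B1 rp5 wp2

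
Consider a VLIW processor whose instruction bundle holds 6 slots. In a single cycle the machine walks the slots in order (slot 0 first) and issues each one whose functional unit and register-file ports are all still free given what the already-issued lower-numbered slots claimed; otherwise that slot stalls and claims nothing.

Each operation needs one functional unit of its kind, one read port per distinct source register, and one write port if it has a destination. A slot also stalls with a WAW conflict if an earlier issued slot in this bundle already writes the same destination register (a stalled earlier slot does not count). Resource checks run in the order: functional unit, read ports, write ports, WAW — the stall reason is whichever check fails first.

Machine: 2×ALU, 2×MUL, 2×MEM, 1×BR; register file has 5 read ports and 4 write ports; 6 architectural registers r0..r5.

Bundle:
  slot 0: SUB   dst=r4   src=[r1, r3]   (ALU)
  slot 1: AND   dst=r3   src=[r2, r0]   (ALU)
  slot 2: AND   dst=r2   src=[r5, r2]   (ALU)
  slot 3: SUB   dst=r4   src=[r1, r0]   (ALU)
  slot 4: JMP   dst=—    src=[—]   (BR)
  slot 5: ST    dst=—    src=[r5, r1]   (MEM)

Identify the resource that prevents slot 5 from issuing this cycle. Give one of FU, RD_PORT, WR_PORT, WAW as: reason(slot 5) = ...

slot 0 (ALU): ISSUE — free A1,Mu2,Ld2,B1 rp3 wp3
slot 1 (ALU): ISSUE — free A0,Mu2,Ld2,B1 rp1 wp2
slot 2 (ALU): stall FU — free A0,Mu2,Ld2,B1 rp1 wp2
slot 3 (ALU): stall FU — free A0,Mu2,Ld2,B1 rp1 wp2
slot 4 (BR): ISSUE — free A0,Mu2,Ld2,B0 rp1 wp2
slot 5 (MEM): stall RD_PORT — free A0,Mu2,Ld2,B0 rp1 wp2

reason(slot 5) = RD_PORT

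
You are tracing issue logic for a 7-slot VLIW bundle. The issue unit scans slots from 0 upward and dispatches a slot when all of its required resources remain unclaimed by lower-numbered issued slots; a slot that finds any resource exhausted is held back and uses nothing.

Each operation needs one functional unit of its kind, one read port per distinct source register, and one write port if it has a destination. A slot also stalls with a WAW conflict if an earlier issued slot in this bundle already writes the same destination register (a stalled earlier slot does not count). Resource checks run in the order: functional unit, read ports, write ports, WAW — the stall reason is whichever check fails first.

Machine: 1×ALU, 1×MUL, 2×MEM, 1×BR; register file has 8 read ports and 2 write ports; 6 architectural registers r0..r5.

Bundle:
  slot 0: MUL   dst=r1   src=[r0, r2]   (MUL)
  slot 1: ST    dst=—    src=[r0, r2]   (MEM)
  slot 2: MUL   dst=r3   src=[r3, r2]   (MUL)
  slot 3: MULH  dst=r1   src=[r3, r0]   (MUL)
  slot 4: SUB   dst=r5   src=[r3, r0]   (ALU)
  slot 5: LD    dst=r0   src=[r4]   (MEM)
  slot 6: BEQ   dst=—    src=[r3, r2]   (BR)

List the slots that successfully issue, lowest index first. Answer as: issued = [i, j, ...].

  0. MUL→r1 ⇒ go  {1A/0Mu/2Ld/1B | 6r 1w}
  1. MEM ⇒ go  {1A/0Mu/1Ld/1B | 4r 1w}
  2. MUL→r3 ⇒ no(FU)  {1A/0Mu/1Ld/1B | 4r 1w}
  3. MUL→r1 ⇒ no(FU)  {1A/0Mu/1Ld/1B | 4r 1w}
  4. ALU→r5 ⇒ go  {0A/0Mu/1Ld/1B | 2r 0w}
  5. MEM→r0 ⇒ no(WR_PORT)  {0A/0Mu/1Ld/1B | 2r 0w}
  6. BR ⇒ go  {0A/0Mu/1Ld/0B | 0r 0w}

issued = [0, 1, 4, 6]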